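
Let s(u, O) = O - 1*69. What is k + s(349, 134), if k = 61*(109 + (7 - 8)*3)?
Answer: 6531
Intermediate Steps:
s(u, O) = -69 + O (s(u, O) = O - 69 = -69 + O)
k = 6466 (k = 61*(109 - 1*3) = 61*(109 - 3) = 61*106 = 6466)
k + s(349, 134) = 6466 + (-69 + 134) = 6466 + 65 = 6531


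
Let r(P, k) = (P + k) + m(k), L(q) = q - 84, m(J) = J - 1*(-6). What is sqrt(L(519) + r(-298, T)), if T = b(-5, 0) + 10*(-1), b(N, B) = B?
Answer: sqrt(123) ≈ 11.091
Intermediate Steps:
m(J) = 6 + J (m(J) = J + 6 = 6 + J)
L(q) = -84 + q
T = -10 (T = 0 + 10*(-1) = 0 - 10 = -10)
r(P, k) = 6 + P + 2*k (r(P, k) = (P + k) + (6 + k) = 6 + P + 2*k)
sqrt(L(519) + r(-298, T)) = sqrt((-84 + 519) + (6 - 298 + 2*(-10))) = sqrt(435 + (6 - 298 - 20)) = sqrt(435 - 312) = sqrt(123)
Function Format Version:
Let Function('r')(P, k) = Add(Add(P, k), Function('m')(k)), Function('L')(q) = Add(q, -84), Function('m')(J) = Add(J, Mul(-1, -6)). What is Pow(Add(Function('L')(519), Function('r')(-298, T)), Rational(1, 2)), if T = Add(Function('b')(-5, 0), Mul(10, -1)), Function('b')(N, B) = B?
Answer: Pow(123, Rational(1, 2)) ≈ 11.091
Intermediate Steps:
Function('m')(J) = Add(6, J) (Function('m')(J) = Add(J, 6) = Add(6, J))
Function('L')(q) = Add(-84, q)
T = -10 (T = Add(0, Mul(10, -1)) = Add(0, -10) = -10)
Function('r')(P, k) = Add(6, P, Mul(2, k)) (Function('r')(P, k) = Add(Add(P, k), Add(6, k)) = Add(6, P, Mul(2, k)))
Pow(Add(Function('L')(519), Function('r')(-298, T)), Rational(1, 2)) = Pow(Add(Add(-84, 519), Add(6, -298, Mul(2, -10))), Rational(1, 2)) = Pow(Add(435, Add(6, -298, -20)), Rational(1, 2)) = Pow(Add(435, -312), Rational(1, 2)) = Pow(123, Rational(1, 2))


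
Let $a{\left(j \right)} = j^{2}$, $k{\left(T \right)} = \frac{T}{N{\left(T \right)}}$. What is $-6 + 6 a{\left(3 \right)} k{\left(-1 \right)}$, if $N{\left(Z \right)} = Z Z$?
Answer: $-60$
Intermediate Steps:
$N{\left(Z \right)} = Z^{2}$
$k{\left(T \right)} = \frac{1}{T}$ ($k{\left(T \right)} = \frac{T}{T^{2}} = \frac{1}{T}$)
$-6 + 6 a{\left(3 \right)} k{\left(-1 \right)} = -6 + 6 \frac{3^{2}}{-1} = -6 + 6 \cdot 9 \left(-1\right) = -6 + 6 \left(-9\right) = -6 - 54 = -60$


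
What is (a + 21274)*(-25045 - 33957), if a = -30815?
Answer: 562938082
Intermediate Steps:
(a + 21274)*(-25045 - 33957) = (-30815 + 21274)*(-25045 - 33957) = -9541*(-59002) = 562938082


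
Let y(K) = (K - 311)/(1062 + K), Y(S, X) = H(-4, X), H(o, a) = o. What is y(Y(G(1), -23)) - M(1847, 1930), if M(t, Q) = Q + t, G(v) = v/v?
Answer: -3996381/1058 ≈ -3777.3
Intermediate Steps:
G(v) = 1
Y(S, X) = -4
y(K) = (-311 + K)/(1062 + K)
y(Y(G(1), -23)) - M(1847, 1930) = (-311 - 4)/(1062 - 4) - (1930 + 1847) = -315/1058 - 1*3777 = (1/1058)*(-315) - 3777 = -315/1058 - 3777 = -3996381/1058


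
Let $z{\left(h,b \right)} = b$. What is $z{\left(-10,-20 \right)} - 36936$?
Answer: $-36956$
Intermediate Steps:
$z{\left(-10,-20 \right)} - 36936 = -20 - 36936 = -36956$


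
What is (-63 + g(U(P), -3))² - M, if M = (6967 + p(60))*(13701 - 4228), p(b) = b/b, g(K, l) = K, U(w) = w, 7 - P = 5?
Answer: -66004143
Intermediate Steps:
P = 2 (P = 7 - 1*5 = 7 - 5 = 2)
p(b) = 1
M = 66007864 (M = (6967 + 1)*(13701 - 4228) = 6968*9473 = 66007864)
(-63 + g(U(P), -3))² - M = (-63 + 2)² - 1*66007864 = (-61)² - 66007864 = 3721 - 66007864 = -66004143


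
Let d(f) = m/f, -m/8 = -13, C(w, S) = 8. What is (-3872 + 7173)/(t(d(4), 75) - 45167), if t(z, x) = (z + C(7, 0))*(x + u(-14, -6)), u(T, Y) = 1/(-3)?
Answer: -9903/127885 ≈ -0.077437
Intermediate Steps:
u(T, Y) = -1/3
m = 104 (m = -8*(-13) = 104)
d(f) = 104/f
t(z, x) = (8 + z)*(-1/3 + x) (t(z, x) = (z + 8)*(x - 1/3) = (8 + z)*(-1/3 + x))
(-3872 + 7173)/(t(d(4), 75) - 45167) = (-3872 + 7173)/((-8/3 + 8*75 - 104/(3*4) + 75*(104/4)) - 45167) = 3301/((-8/3 + 600 - 104/(3*4) + 75*(104*(1/4))) - 45167) = 3301/((-8/3 + 600 - 1/3*26 + 75*26) - 45167) = 3301/((-8/3 + 600 - 26/3 + 1950) - 45167) = 3301/(7616/3 - 45167) = 3301/(-127885/3) = 3301*(-3/127885) = -9903/127885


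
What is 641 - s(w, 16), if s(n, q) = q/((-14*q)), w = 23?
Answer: 8975/14 ≈ 641.07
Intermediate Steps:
s(n, q) = -1/14 (s(n, q) = q*(-1/(14*q)) = -1/14)
641 - s(w, 16) = 641 - 1*(-1/14) = 641 + 1/14 = 8975/14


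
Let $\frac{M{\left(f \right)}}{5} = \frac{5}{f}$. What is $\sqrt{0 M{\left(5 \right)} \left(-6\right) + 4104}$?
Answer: $6 \sqrt{114} \approx 64.063$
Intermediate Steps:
$M{\left(f \right)} = \frac{25}{f}$ ($M{\left(f \right)} = 5 \frac{5}{f} = \frac{25}{f}$)
$\sqrt{0 M{\left(5 \right)} \left(-6\right) + 4104} = \sqrt{0 \cdot \frac{25}{5} \left(-6\right) + 4104} = \sqrt{0 \cdot 25 \cdot \frac{1}{5} \left(-6\right) + 4104} = \sqrt{0 \cdot 5 \left(-6\right) + 4104} = \sqrt{0 \left(-6\right) + 4104} = \sqrt{0 + 4104} = \sqrt{4104} = 6 \sqrt{114}$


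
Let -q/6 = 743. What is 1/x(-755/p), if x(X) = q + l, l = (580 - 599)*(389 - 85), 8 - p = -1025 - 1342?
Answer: -1/10234 ≈ -9.7714e-5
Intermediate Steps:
p = 2375 (p = 8 - (-1025 - 1342) = 8 - 1*(-2367) = 8 + 2367 = 2375)
q = -4458 (q = -6*743 = -4458)
l = -5776 (l = -19*304 = -5776)
x(X) = -10234 (x(X) = -4458 - 5776 = -10234)
1/x(-755/p) = 1/(-10234) = -1/10234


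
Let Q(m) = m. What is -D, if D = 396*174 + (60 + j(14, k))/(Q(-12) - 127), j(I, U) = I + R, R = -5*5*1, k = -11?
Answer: -9577607/139 ≈ -68904.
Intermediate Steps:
R = -25 (R = -25*1 = -25)
j(I, U) = -25 + I (j(I, U) = I - 25 = -25 + I)
D = 9577607/139 (D = 396*174 + (60 + (-25 + 14))/(-12 - 127) = 68904 + (60 - 11)/(-139) = 68904 + 49*(-1/139) = 68904 - 49/139 = 9577607/139 ≈ 68904.)
-D = -1*9577607/139 = -9577607/139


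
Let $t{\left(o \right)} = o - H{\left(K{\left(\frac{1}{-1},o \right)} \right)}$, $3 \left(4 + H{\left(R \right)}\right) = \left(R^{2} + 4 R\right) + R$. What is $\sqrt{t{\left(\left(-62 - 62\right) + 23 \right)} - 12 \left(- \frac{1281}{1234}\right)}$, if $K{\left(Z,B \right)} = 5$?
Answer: $\frac{i \sqrt{346764489}}{1851} \approx 10.06 i$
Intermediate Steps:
$H{\left(R \right)} = -4 + \frac{R^{2}}{3} + \frac{5 R}{3}$ ($H{\left(R \right)} = -4 + \frac{\left(R^{2} + 4 R\right) + R}{3} = -4 + \frac{R^{2} + 5 R}{3} = -4 + \left(\frac{R^{2}}{3} + \frac{5 R}{3}\right) = -4 + \frac{R^{2}}{3} + \frac{5 R}{3}$)
$t{\left(o \right)} = - \frac{38}{3} + o$ ($t{\left(o \right)} = o - \left(-4 + \frac{5^{2}}{3} + \frac{5}{3} \cdot 5\right) = o - \left(-4 + \frac{1}{3} \cdot 25 + \frac{25}{3}\right) = o - \left(-4 + \frac{25}{3} + \frac{25}{3}\right) = o - \frac{38}{3} = - \frac{38}{3} + o$)
$\sqrt{t{\left(\left(-62 - 62\right) + 23 \right)} - 12 \left(- \frac{1281}{1234}\right)} = \sqrt{\left(- \frac{38}{3} + \left(\left(-62 - 62\right) + 23\right)\right) - 12 \left(- \frac{1281}{1234}\right)} = \sqrt{\left(- \frac{38}{3} + \left(-124 + 23\right)\right) - 12 \left(\left(-1281\right) \frac{1}{1234}\right)} = \sqrt{\left(- \frac{38}{3} - 101\right) - - \frac{7686}{617}} = \sqrt{- \frac{341}{3} + \frac{7686}{617}} = \sqrt{- \frac{187339}{1851}} = \frac{i \sqrt{346764489}}{1851}$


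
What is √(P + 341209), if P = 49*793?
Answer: √380066 ≈ 616.50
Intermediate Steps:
P = 38857
√(P + 341209) = √(38857 + 341209) = √380066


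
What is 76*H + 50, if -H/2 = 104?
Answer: -15758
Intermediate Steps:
H = -208 (H = -2*104 = -208)
76*H + 50 = 76*(-208) + 50 = -15808 + 50 = -15758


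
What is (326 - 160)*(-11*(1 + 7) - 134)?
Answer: -36852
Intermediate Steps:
(326 - 160)*(-11*(1 + 7) - 134) = 166*(-11*8 - 134) = 166*(-88 - 134) = 166*(-222) = -36852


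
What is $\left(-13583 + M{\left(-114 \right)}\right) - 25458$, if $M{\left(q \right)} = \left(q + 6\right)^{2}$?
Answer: $-27377$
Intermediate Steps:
$M{\left(q \right)} = \left(6 + q\right)^{2}$
$\left(-13583 + M{\left(-114 \right)}\right) - 25458 = \left(-13583 + \left(6 - 114\right)^{2}\right) - 25458 = \left(-13583 + \left(-108\right)^{2}\right) - 25458 = \left(-13583 + 11664\right) - 25458 = -1919 - 25458 = -27377$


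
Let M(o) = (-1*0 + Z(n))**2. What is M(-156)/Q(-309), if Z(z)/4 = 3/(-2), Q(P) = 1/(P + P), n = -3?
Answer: -22248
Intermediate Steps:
Q(P) = 1/(2*P)
Z(z) = -6 (Z(z) = 4*(3/(-2)) = 4*(3*(-1/2)) = 4*(-3/2) = -6)
M(o) = 36 (M(o) = (-1*0 - 6)**2 = (0 - 6)**2 = (-6)**2 = 36)
M(-156)/Q(-309) = 36/(((1/2)/(-309))) = 36/(((1/2)*(-1/309))) = 36/(-1/618) = 36*(-618) = -22248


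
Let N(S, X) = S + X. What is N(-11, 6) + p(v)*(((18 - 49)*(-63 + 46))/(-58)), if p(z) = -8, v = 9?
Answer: 1963/29 ≈ 67.690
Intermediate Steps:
N(-11, 6) + p(v)*(((18 - 49)*(-63 + 46))/(-58)) = (-11 + 6) - 8*(18 - 49)*(-63 + 46)/(-58) = -5 - 8*(-31*(-17))*(-1)/58 = -5 - 4216*(-1)/58 = -5 - 8*(-527/58) = -5 + 2108/29 = 1963/29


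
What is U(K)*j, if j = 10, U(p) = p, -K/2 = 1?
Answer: -20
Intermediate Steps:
K = -2 (K = -2*1 = -2)
U(K)*j = -2*10 = -20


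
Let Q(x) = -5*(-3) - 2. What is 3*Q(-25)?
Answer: 39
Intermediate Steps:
Q(x) = 13 (Q(x) = 15 - 2 = 13)
3*Q(-25) = 3*13 = 39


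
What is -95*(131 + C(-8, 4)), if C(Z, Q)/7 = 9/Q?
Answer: -55765/4 ≈ -13941.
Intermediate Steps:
C(Z, Q) = 63/Q (C(Z, Q) = 7*(9/Q) = 63/Q)
-95*(131 + C(-8, 4)) = -95*(131 + 63/4) = -95*587/4 = -55765/4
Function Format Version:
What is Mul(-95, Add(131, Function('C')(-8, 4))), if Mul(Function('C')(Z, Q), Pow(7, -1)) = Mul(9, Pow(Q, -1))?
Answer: Rational(-55765, 4) ≈ -13941.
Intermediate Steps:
Function('C')(Z, Q) = Mul(63, Pow(Q, -1)) (Function('C')(Z, Q) = Mul(7, Mul(9, Pow(Q, -1))) = Mul(63, Pow(Q, -1)))
Mul(-95, Add(131, Function('C')(-8, 4))) = Mul(-95, Add(131, Mul(63, Pow(4, -1)))) = Mul(-95, Add(131, Mul(63, Rational(1, 4)))) = Mul(-95, Add(131, Rational(63, 4))) = Mul(-95, Rational(587, 4)) = Rational(-55765, 4)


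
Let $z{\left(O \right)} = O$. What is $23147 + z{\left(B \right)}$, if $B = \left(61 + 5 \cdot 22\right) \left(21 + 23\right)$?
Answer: $30671$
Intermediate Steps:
$B = 7524$ ($B = \left(61 + 110\right) 44 = 171 \cdot 44 = 7524$)
$23147 + z{\left(B \right)} = 23147 + 7524 = 30671$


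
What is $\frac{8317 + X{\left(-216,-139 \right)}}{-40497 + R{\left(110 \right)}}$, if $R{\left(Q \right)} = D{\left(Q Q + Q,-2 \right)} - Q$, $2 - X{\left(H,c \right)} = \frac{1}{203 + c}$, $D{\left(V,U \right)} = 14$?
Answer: $- \frac{532415}{2597952} \approx -0.20494$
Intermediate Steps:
$X{\left(H,c \right)} = 2 - \frac{1}{203 + c}$
$R{\left(Q \right)} = 14 - Q$
$\frac{8317 + X{\left(-216,-139 \right)}}{-40497 + R{\left(110 \right)}} = \frac{8317 + \frac{405 + 2 \left(-139\right)}{203 - 139}}{-40497 + \left(14 - 110\right)} = \frac{8317 + \frac{405 - 278}{64}}{-40497 + \left(14 - 110\right)} = \frac{8317 + \frac{1}{64} \cdot 127}{-40497 - 96} = \frac{8317 + \frac{127}{64}}{-40593} = \frac{532415}{64} \left(- \frac{1}{40593}\right) = - \frac{532415}{2597952}$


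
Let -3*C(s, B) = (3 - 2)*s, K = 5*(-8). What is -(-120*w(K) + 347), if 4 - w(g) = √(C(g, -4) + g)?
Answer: 133 - 160*I*√15 ≈ 133.0 - 619.68*I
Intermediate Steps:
K = -40
C(s, B) = -s/3 (C(s, B) = -(3 - 2)*s/3 = -s/3)
w(g) = 4 - √6*√g/3 (w(g) = 4 - √(-g/3 + g) = 4 - √(2*g/3) = 4 - √6*√g/3)
-(-120*w(K) + 347) = -(-120*(4 - √6*√(-40)/3) + 347) = -(-120*(4 - √6*2*I*√10/3) + 347) = -(-120*(4 - 4*I*√15/3) + 347) = -((-480 + 160*I*√15) + 347) = -(-133 + 160*I*√15) = 133 - 160*I*√15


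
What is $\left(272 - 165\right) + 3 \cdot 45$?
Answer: $242$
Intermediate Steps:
$\left(272 - 165\right) + 3 \cdot 45 = 107 + 135 = 242$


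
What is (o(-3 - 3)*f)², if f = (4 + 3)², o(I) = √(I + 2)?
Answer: -9604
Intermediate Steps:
o(I) = √(2 + I)
f = 49 (f = 7² = 49)
(o(-3 - 3)*f)² = (√(2 + (-3 - 3))*49)² = (√(2 - 6)*49)² = (√(-4)*49)² = ((2*I)*49)² = (98*I)² = -9604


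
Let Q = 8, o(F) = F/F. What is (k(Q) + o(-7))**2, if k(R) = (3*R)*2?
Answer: 2401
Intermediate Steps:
o(F) = 1
k(R) = 6*R
(k(Q) + o(-7))**2 = (6*8 + 1)**2 = (48 + 1)**2 = 49**2 = 2401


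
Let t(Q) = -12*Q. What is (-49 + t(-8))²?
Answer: 2209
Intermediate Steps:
(-49 + t(-8))² = (-49 - 12*(-8))² = (-49 + 96)² = 47² = 2209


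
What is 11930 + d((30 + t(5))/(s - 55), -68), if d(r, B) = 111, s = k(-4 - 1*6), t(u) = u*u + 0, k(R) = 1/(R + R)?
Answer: 12041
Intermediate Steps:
k(R) = 1/(2*R)
t(u) = u² (t(u) = u² + 0 = u²)
s = -1/20 (s = 1/(2*(-4 - 1*6)) = 1/(2*(-4 - 6)) = (½)/(-10) = (½)*(-⅒) = -1/20 ≈ -0.050000)
11930 + d((30 + t(5))/(s - 55), -68) = 11930 + 111 = 12041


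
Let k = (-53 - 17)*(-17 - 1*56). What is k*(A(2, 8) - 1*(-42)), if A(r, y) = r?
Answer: 224840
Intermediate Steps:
k = 5110 (k = -70*(-17 - 56) = -70*(-73) = 5110)
k*(A(2, 8) - 1*(-42)) = 5110*(2 - 1*(-42)) = 5110*(2 + 42) = 5110*44 = 224840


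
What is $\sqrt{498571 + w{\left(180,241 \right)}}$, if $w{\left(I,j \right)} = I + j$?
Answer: $4 \sqrt{31187} \approx 706.39$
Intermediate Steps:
$\sqrt{498571 + w{\left(180,241 \right)}} = \sqrt{498571 + \left(180 + 241\right)} = \sqrt{498571 + 421} = \sqrt{498992} = 4 \sqrt{31187}$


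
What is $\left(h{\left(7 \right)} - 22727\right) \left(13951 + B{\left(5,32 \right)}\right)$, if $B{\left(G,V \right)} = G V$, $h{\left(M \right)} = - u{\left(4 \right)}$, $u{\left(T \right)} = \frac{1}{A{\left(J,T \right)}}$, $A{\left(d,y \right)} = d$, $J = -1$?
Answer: $-320686586$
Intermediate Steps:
$u{\left(T \right)} = -1$ ($u{\left(T \right)} = \frac{1}{-1} = -1$)
$h{\left(M \right)} = 1$ ($h{\left(M \right)} = \left(-1\right) \left(-1\right) = 1$)
$\left(h{\left(7 \right)} - 22727\right) \left(13951 + B{\left(5,32 \right)}\right) = \left(1 - 22727\right) \left(13951 + 5 \cdot 32\right) = - 22726 \left(13951 + 160\right) = \left(-22726\right) 14111 = -320686586$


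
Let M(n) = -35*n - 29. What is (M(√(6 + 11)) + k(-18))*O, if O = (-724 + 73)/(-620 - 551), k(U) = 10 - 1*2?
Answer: -13671/1171 - 22785*√17/1171 ≈ -91.901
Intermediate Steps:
M(n) = -29 - 35*n
k(U) = 8 (k(U) = 10 - 2 = 8)
O = 651/1171 (O = -651/(-1171) = -651*(-1/1171) = 651/1171 ≈ 0.55593)
(M(√(6 + 11)) + k(-18))*O = ((-29 - 35*√(6 + 11)) + 8)*(651/1171) = ((-29 - 35*√17) + 8)*(651/1171) = (-21 - 35*√17)*(651/1171) = -13671/1171 - 22785*√17/1171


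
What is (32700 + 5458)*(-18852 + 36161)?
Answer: 660476822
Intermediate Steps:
(32700 + 5458)*(-18852 + 36161) = 38158*17309 = 660476822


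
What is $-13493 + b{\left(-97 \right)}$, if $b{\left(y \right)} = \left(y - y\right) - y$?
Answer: $-13396$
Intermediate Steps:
$b{\left(y \right)} = - y$ ($b{\left(y \right)} = 0 - y = - y$)
$-13493 + b{\left(-97 \right)} = -13493 - -97 = -13493 + 97 = -13396$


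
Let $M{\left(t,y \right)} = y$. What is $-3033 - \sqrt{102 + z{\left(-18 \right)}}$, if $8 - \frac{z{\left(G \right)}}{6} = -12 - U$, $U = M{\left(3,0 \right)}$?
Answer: $-3033 - \sqrt{222} \approx -3047.9$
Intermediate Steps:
$U = 0$
$z{\left(G \right)} = 120$ ($z{\left(G \right)} = 48 - 6 \left(-12 - 0\right) = 48 - 6 \left(-12 + 0\right) = 48 - -72 = 48 + 72 = 120$)
$-3033 - \sqrt{102 + z{\left(-18 \right)}} = -3033 - \sqrt{102 + 120} = -3033 - \sqrt{222}$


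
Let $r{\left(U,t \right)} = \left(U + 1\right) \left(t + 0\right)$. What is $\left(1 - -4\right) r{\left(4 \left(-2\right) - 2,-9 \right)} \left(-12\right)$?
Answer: $-4860$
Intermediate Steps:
$r{\left(U,t \right)} = t \left(1 + U\right)$ ($r{\left(U,t \right)} = \left(1 + U\right) t = t \left(1 + U\right)$)
$\left(1 - -4\right) r{\left(4 \left(-2\right) - 2,-9 \right)} \left(-12\right) = \left(1 - -4\right) - 9 \left(1 + \left(4 \left(-2\right) - 2\right)\right) \left(-12\right) = \left(1 + 4\right) - 9 \left(1 - 10\right) \left(-12\right) = 5 - 9 \left(1 - 10\right) \left(-12\right) = 5 \left(-9\right) \left(-9\right) \left(-12\right) = 5 \cdot 81 \left(-12\right) = 5 \left(-972\right) = -4860$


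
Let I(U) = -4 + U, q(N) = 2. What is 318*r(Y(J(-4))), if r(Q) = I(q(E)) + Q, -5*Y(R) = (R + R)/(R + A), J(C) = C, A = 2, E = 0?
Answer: -4452/5 ≈ -890.40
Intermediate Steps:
Y(R) = -2*R/(5*(2 + R)) (Y(R) = -(R + R)/(5*(R + 2)) = -2*R/(5*(2 + R)))
r(Q) = -2 + Q (r(Q) = (-4 + 2) + Q = -2 + Q)
318*r(Y(J(-4))) = 318*(-2 - 2*(-4)/(10 + 5*(-4))) = 318*(-2 - 2*(-4)/(10 - 20)) = 318*(-2 - 2*(-4)/(-10)) = 318*(-2 - 2*(-4)*(-⅒)) = 318*(-2 - ⅘) = 318*(-14/5) = -4452/5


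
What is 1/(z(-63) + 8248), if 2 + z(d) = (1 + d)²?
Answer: 1/12090 ≈ 8.2713e-5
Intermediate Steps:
z(d) = -2 + (1 + d)²
1/(z(-63) + 8248) = 1/((-2 + (1 - 63)²) + 8248) = 1/((-2 + (-62)²) + 8248) = 1/((-2 + 3844) + 8248) = 1/(3842 + 8248) = 1/12090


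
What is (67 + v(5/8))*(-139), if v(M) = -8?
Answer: -8201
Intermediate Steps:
(67 + v(5/8))*(-139) = (67 - 8)*(-139) = 59*(-139) = -8201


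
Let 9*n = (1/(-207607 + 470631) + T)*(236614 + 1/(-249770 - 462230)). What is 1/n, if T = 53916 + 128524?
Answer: 187273088000/898242011121075683271 ≈ 2.0849e-10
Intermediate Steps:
T = 182440
n = 898242011121075683271/187273088000 (n = ((1/(-207607 + 470631) + 182440)*(236614 + 1/(-249770 - 462230)))/9 = ((1/263024 + 182440)*(236614 + 1/(-712000)))/9 = ((1/263024 + 182440)*(236614 - 1/712000))/9 = ((47986098561/263024)*(168469167999/712000))/9 = (⅑)*(8084178100089681149439/187273088000) = 898242011121075683271/187273088000 ≈ 4.7964e+9)
1/n = 1/(898242011121075683271/187273088000) = 187273088000/898242011121075683271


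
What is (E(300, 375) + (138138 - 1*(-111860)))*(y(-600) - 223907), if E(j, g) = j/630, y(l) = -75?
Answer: -1175898332576/21 ≈ -5.5995e+10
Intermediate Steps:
E(j, g) = j/630 (E(j, g) = j*(1/630) = j/630)
(E(300, 375) + (138138 - 1*(-111860)))*(y(-600) - 223907) = ((1/630)*300 + (138138 - 1*(-111860)))*(-75 - 223907) = (10/21 + (138138 + 111860))*(-223982) = (10/21 + 249998)*(-223982) = (5249968/21)*(-223982) = -1175898332576/21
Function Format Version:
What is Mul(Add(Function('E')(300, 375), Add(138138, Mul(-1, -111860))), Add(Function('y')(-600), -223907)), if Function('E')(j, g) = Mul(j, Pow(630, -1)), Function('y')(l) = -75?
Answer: Rational(-1175898332576, 21) ≈ -5.5995e+10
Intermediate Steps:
Function('E')(j, g) = Mul(Rational(1, 630), j) (Function('E')(j, g) = Mul(j, Rational(1, 630)) = Mul(Rational(1, 630), j))
Mul(Add(Function('E')(300, 375), Add(138138, Mul(-1, -111860))), Add(Function('y')(-600), -223907)) = Mul(Add(Mul(Rational(1, 630), 300), Add(138138, Mul(-1, -111860))), Add(-75, -223907)) = Mul(Add(Rational(10, 21), Add(138138, 111860)), -223982) = Mul(Add(Rational(10, 21), 249998), -223982) = Mul(Rational(5249968, 21), -223982) = Rational(-1175898332576, 21)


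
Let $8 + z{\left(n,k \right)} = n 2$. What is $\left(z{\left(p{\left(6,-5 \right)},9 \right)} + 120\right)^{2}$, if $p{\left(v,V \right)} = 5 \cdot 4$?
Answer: $23104$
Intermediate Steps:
$p{\left(v,V \right)} = 20$
$z{\left(n,k \right)} = -8 + 2 n$ ($z{\left(n,k \right)} = -8 + n 2 = -8 + 2 n$)
$\left(z{\left(p{\left(6,-5 \right)},9 \right)} + 120\right)^{2} = \left(\left(-8 + 2 \cdot 20\right) + 120\right)^{2} = \left(\left(-8 + 40\right) + 120\right)^{2} = \left(32 + 120\right)^{2} = 152^{2} = 23104$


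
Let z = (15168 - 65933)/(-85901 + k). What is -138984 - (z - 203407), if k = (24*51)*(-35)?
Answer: 8293830678/128741 ≈ 64423.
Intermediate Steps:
k = -42840 (k = 1224*(-35) = -42840)
z = 50765/128741 (z = (15168 - 65933)/(-85901 - 42840) = -50765/(-128741) = -50765*(-1/128741) = 50765/128741 ≈ 0.39432)
-138984 - (z - 203407) = -138984 - (50765/128741 - 203407) = -138984 - 1*(-26186769822/128741) = -138984 + 26186769822/128741 = 8293830678/128741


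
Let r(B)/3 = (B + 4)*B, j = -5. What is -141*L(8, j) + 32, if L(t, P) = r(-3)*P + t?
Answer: -7441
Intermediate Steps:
r(B) = 3*B*(4 + B) (r(B) = 3*((B + 4)*B) = 3*((4 + B)*B) = 3*(B*(4 + B)) = 3*B*(4 + B))
L(t, P) = t - 9*P (L(t, P) = (3*(-3)*(4 - 3))*P + t = (3*(-3)*1)*P + t = -9*P + t = t - 9*P)
-141*L(8, j) + 32 = -141*(8 - 9*(-5)) + 32 = -141*(8 + 45) + 32 = -141*53 + 32 = -7473 + 32 = -7441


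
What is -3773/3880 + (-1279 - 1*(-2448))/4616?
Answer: -201257/279845 ≈ -0.71917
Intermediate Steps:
-3773/3880 + (-1279 - 1*(-2448))/4616 = -3773*1/3880 + (-1279 + 2448)*(1/4616) = -3773/3880 + 1169*(1/4616) = -3773/3880 + 1169/4616 = -201257/279845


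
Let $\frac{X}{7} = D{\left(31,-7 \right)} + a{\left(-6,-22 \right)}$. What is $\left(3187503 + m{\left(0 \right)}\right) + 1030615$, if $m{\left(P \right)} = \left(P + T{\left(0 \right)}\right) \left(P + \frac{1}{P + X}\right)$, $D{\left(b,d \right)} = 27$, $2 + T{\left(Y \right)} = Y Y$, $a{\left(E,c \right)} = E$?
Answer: $\frac{620063344}{147} \approx 4.2181 \cdot 10^{6}$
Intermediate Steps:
$T{\left(Y \right)} = -2 + Y^{2}$ ($T{\left(Y \right)} = -2 + Y Y = -2 + Y^{2}$)
$X = 147$ ($X = 7 \left(27 - 6\right) = 7 \cdot 21 = 147$)
$m{\left(P \right)} = \left(-2 + P\right) \left(P + \frac{1}{147 + P}\right)$ ($m{\left(P \right)} = \left(P - \left(2 - 0^{2}\right)\right) \left(P + \frac{1}{P + 147}\right) = \left(P + \left(-2 + 0\right)\right) \left(P + \frac{1}{147 + P}\right) = \left(P - 2\right) \left(P + \frac{1}{147 + P}\right) = \left(-2 + P\right) \left(P + \frac{1}{147 + P}\right)$)
$\left(3187503 + m{\left(0 \right)}\right) + 1030615 = \left(3187503 + \frac{-2 + 0^{3} - 0 + 145 \cdot 0^{2}}{147 + 0}\right) + 1030615 = \left(3187503 + \frac{-2 + 0 + 0 + 145 \cdot 0}{147}\right) + 1030615 = \left(3187503 + \frac{-2 + 0 + 0 + 0}{147}\right) + 1030615 = \left(3187503 + \frac{1}{147} \left(-2\right)\right) + 1030615 = \left(3187503 - \frac{2}{147}\right) + 1030615 = \frac{468562939}{147} + 1030615 = \frac{620063344}{147}$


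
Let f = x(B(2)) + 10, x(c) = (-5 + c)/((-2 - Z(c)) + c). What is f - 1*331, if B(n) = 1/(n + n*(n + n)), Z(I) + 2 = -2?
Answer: -970/3 ≈ -323.33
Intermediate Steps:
Z(I) = -4 (Z(I) = -2 - 2 = -4)
B(n) = 1/(n + 2*n**2) (B(n) = 1/(n + n*(2*n)) = 1/(n + 2*n**2))
x(c) = (-5 + c)/(2 + c) (x(c) = (-5 + c)/((-2 - 1*(-4)) + c) = (-5 + c)/((-2 + 4) + c) = (-5 + c)/(2 + c))
f = 23/3 (f = (-5 + 1/(2*(1 + 2*2)))/(2 + 1/(2*(1 + 2*2))) + 10 = (-5 + 1/(2*(1 + 4)))/(2 + 1/(2*(1 + 4))) + 10 = (-5 + (1/2)/5)/(2 + (1/2)/5) + 10 = (-5 + (1/2)*(1/5))/(2 + (1/2)*(1/5)) + 10 = (-5 + 1/10)/(2 + 1/10) + 10 = -49/10/(21/10) + 10 = (10/21)*(-49/10) + 10 = -7/3 + 10 = 23/3 ≈ 7.6667)
f - 1*331 = 23/3 - 1*331 = 23/3 - 331 = -970/3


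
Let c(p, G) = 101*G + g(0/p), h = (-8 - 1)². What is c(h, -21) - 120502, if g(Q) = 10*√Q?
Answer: -122623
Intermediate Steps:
h = 81 (h = (-9)² = 81)
c(p, G) = 101*G (c(p, G) = 101*G + 10*√(0/p) = 101*G + 10*√0 = 101*G + 10*0 = 101*G + 0 = 101*G)
c(h, -21) - 120502 = 101*(-21) - 120502 = -2121 - 120502 = -122623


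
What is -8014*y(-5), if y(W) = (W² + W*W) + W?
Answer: -360630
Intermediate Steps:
y(W) = W + 2*W² (y(W) = (W² + W²) + W = 2*W² + W = W + 2*W²)
-8014*y(-5) = -(-40070)*(1 + 2*(-5)) = -(-40070)*(1 - 10) = -(-40070)*(-9) = -8014*45 = -360630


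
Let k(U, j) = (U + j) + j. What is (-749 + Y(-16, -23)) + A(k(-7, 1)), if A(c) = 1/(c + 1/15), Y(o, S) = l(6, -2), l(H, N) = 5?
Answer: -55071/74 ≈ -744.20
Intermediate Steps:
k(U, j) = U + 2*j
Y(o, S) = 5
A(c) = 1/(1/15 + c) (A(c) = 1/(c + 1/15) = 1/(1/15 + c))
(-749 + Y(-16, -23)) + A(k(-7, 1)) = (-749 + 5) + 15/(1 + 15*(-7 + 2*1)) = -744 + 15/(1 + 15*(-7 + 2)) = -744 + 15/(1 + 15*(-5)) = -744 + 15/(1 - 75) = -744 + 15/(-74) = -744 + 15*(-1/74) = -744 - 15/74 = -55071/74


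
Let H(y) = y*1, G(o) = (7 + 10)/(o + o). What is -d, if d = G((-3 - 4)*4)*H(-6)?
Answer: -51/28 ≈ -1.8214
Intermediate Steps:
G(o) = 17/(2*o) (G(o) = 17/((2*o)) = 17*(1/(2*o)) = 17/(2*o))
H(y) = y
d = 51/28 (d = (17/(2*(((-3 - 4)*4))))*(-6) = (17/(2*((-7*4))))*(-6) = ((17/2)/(-28))*(-6) = ((17/2)*(-1/28))*(-6) = -17/56*(-6) = 51/28 ≈ 1.8214)
-d = -1*51/28 = -51/28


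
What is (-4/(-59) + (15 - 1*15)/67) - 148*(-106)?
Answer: 925596/59 ≈ 15688.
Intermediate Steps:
(-4/(-59) + (15 - 1*15)/67) - 148*(-106) = (-4*(-1/59) + (15 - 15)*(1/67)) + 15688 = (4/59 + 0*(1/67)) + 15688 = (4/59 + 0) + 15688 = 4/59 + 15688 = 925596/59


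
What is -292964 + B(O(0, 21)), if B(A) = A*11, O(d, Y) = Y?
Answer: -292733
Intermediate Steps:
B(A) = 11*A
-292964 + B(O(0, 21)) = -292964 + 11*21 = -292964 + 231 = -292733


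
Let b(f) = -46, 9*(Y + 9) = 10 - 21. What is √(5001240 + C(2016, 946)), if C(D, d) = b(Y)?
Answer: √5001194 ≈ 2236.3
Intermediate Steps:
Y = -92/9 (Y = -9 + (10 - 21)/9 = -9 + (⅑)*(-11) = -9 - 11/9 = -92/9 ≈ -10.222)
C(D, d) = -46
√(5001240 + C(2016, 946)) = √(5001240 - 46) = √5001194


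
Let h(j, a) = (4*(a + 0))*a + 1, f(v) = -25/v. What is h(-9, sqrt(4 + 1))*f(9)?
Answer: -175/3 ≈ -58.333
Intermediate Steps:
h(j, a) = 1 + 4*a**2 (h(j, a) = (4*a)*a + 1 = 4*a**2 + 1 = 1 + 4*a**2)
h(-9, sqrt(4 + 1))*f(9) = (1 + 4*(sqrt(4 + 1))**2)*(-25/9) = (1 + 4*(sqrt(5))**2)*(-25*1/9) = (1 + 4*5)*(-25/9) = (1 + 20)*(-25/9) = 21*(-25/9) = -175/3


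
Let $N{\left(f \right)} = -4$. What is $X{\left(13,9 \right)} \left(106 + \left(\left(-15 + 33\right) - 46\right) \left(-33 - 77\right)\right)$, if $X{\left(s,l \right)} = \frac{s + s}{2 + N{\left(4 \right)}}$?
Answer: $-41418$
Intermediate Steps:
$X{\left(s,l \right)} = - s$ ($X{\left(s,l \right)} = \frac{s + s}{2 - 4} = \frac{2 s}{-2} = 2 s \left(- \frac{1}{2}\right) = - s$)
$X{\left(13,9 \right)} \left(106 + \left(\left(-15 + 33\right) - 46\right) \left(-33 - 77\right)\right) = \left(-1\right) 13 \left(106 + \left(\left(-15 + 33\right) - 46\right) \left(-33 - 77\right)\right) = - 13 \left(106 + \left(18 - 46\right) \left(-110\right)\right) = - 13 \left(106 - -3080\right) = - 13 \left(106 + 3080\right) = \left(-13\right) 3186 = -41418$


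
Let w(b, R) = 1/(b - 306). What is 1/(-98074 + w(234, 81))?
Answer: -72/7061329 ≈ -1.0196e-5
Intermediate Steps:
w(b, R) = 1/(-306 + b)
1/(-98074 + w(234, 81)) = 1/(-98074 + 1/(-306 + 234)) = 1/(-98074 + 1/(-72)) = 1/(-98074 - 1/72) = 1/(-7061329/72) = -72/7061329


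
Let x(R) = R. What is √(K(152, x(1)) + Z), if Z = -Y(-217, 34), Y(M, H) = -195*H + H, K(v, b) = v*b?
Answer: 2*√1687 ≈ 82.146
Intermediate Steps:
K(v, b) = b*v
Y(M, H) = -194*H
Z = 6596 (Z = -(-194)*34 = -1*(-6596) = 6596)
√(K(152, x(1)) + Z) = √(1*152 + 6596) = √(152 + 6596) = √6748 = 2*√1687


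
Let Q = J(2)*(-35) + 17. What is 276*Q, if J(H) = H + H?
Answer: -33948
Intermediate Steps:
J(H) = 2*H
Q = -123 (Q = (2*2)*(-35) + 17 = 4*(-35) + 17 = -140 + 17 = -123)
276*Q = 276*(-123) = -33948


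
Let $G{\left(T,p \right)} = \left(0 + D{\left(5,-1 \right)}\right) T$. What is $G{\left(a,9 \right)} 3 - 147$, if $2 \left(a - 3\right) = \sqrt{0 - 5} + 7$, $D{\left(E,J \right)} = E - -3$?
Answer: $9 + 12 i \sqrt{5} \approx 9.0 + 26.833 i$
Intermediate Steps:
$D{\left(E,J \right)} = 3 + E$ ($D{\left(E,J \right)} = E + 3 = 3 + E$)
$a = \frac{13}{2} + \frac{i \sqrt{5}}{2}$ ($a = 3 + \frac{\sqrt{0 - 5} + 7}{2} = 3 + \frac{\sqrt{-5} + 7}{2} = 3 + \frac{i \sqrt{5} + 7}{2} = 3 + \frac{7 + i \sqrt{5}}{2} = 3 + \left(\frac{7}{2} + \frac{i \sqrt{5}}{2}\right) = \frac{13}{2} + \frac{i \sqrt{5}}{2} \approx 6.5 + 1.118 i$)
$G{\left(T,p \right)} = 8 T$ ($G{\left(T,p \right)} = \left(0 + \left(3 + 5\right)\right) T = \left(0 + 8\right) T = 8 T$)
$G{\left(a,9 \right)} 3 - 147 = 8 \left(\frac{13}{2} + \frac{i \sqrt{5}}{2}\right) 3 - 147 = \left(52 + 4 i \sqrt{5}\right) 3 - 147 = \left(156 + 12 i \sqrt{5}\right) - 147 = 9 + 12 i \sqrt{5}$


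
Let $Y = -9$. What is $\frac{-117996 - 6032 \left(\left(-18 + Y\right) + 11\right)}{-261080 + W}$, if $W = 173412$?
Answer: $\frac{5371}{21917} \approx 0.24506$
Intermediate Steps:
$\frac{-117996 - 6032 \left(\left(-18 + Y\right) + 11\right)}{-261080 + W} = \frac{-117996 - 6032 \left(\left(-18 - 9\right) + 11\right)}{-261080 + 173412} = \frac{-117996 - 6032 \left(-27 + 11\right)}{-87668} = \left(-117996 - -96512\right) \left(- \frac{1}{87668}\right) = \left(-117996 + 96512\right) \left(- \frac{1}{87668}\right) = \left(-21484\right) \left(- \frac{1}{87668}\right) = \frac{5371}{21917}$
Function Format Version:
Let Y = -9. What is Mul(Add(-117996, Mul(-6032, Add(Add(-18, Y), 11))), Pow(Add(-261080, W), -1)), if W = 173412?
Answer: Rational(5371, 21917) ≈ 0.24506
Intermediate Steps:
Mul(Add(-117996, Mul(-6032, Add(Add(-18, Y), 11))), Pow(Add(-261080, W), -1)) = Mul(Add(-117996, Mul(-6032, Add(Add(-18, -9), 11))), Pow(Add(-261080, 173412), -1)) = Mul(Add(-117996, Mul(-6032, Add(-27, 11))), Pow(-87668, -1)) = Mul(Add(-117996, Mul(-6032, -16)), Rational(-1, 87668)) = Mul(Add(-117996, 96512), Rational(-1, 87668)) = Mul(-21484, Rational(-1, 87668)) = Rational(5371, 21917)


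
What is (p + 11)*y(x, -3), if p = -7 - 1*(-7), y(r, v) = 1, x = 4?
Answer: 11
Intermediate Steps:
p = 0 (p = -7 + 7 = 0)
(p + 11)*y(x, -3) = (0 + 11)*1 = 11*1 = 11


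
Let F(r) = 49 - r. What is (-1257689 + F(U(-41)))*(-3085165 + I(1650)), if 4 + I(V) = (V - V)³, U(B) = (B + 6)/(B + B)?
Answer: 318162727156035/82 ≈ 3.8800e+12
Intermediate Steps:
U(B) = (6 + B)/(2*B) (U(B) = (6 + B)/((2*B)) = (6 + B)*(1/(2*B)) = (6 + B)/(2*B))
I(V) = -4 (I(V) = -4 + (V - V)³ = -4 + 0³ = -4 + 0 = -4)
(-1257689 + F(U(-41)))*(-3085165 + I(1650)) = (-1257689 + (49 - (6 - 41)/(2*(-41))))*(-3085165 - 4) = (-1257689 + (49 - (-1)*(-35)/(2*41)))*(-3085169) = (-1257689 + (49 - 1*35/82))*(-3085169) = (-1257689 + (49 - 35/82))*(-3085169) = (-1257689 + 3983/82)*(-3085169) = -103126515/82*(-3085169) = 318162727156035/82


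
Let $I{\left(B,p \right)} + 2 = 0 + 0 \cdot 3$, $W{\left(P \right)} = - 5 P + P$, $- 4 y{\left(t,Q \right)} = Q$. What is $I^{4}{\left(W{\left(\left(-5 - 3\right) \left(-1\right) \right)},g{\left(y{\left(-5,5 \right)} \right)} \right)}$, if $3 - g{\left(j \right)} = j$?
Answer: $16$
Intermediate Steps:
$y{\left(t,Q \right)} = - \frac{Q}{4}$
$g{\left(j \right)} = 3 - j$
$W{\left(P \right)} = - 4 P$
$I{\left(B,p \right)} = -2$ ($I{\left(B,p \right)} = -2 + \left(0 + 0 \cdot 3\right) = -2 + \left(0 + 0\right) = -2 + 0 = -2$)
$I^{4}{\left(W{\left(\left(-5 - 3\right) \left(-1\right) \right)},g{\left(y{\left(-5,5 \right)} \right)} \right)} = \left(-2\right)^{4} = 16$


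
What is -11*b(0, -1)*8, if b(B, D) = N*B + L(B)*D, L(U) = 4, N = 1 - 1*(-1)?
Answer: 352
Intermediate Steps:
N = 2 (N = 1 + 1 = 2)
b(B, D) = 2*B + 4*D
-11*b(0, -1)*8 = -11*(2*0 + 4*(-1))*8 = -11*(0 - 4)*8 = -11*(-4)*8 = 44*8 = 352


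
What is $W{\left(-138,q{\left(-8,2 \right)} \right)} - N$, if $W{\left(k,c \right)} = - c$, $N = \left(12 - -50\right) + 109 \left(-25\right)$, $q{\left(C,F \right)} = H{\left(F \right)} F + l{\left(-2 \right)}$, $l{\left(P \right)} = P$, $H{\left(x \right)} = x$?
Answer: $2661$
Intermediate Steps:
$q{\left(C,F \right)} = -2 + F^{2}$ ($q{\left(C,F \right)} = F F - 2 = F^{2} - 2 = -2 + F^{2}$)
$N = -2663$ ($N = \left(12 + 50\right) - 2725 = 62 - 2725 = -2663$)
$W{\left(-138,q{\left(-8,2 \right)} \right)} - N = - (-2 + 2^{2}) - -2663 = - (-2 + 4) + 2663 = \left(-1\right) 2 + 2663 = -2 + 2663 = 2661$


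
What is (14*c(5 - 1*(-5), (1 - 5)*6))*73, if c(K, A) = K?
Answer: 10220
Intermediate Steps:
(14*c(5 - 1*(-5), (1 - 5)*6))*73 = (14*(5 - 1*(-5)))*73 = (14*(5 + 5))*73 = (14*10)*73 = 140*73 = 10220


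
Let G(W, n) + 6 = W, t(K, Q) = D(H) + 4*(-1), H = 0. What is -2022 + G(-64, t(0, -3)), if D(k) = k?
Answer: -2092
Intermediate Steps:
t(K, Q) = -4 (t(K, Q) = 0 + 4*(-1) = 0 - 4 = -4)
G(W, n) = -6 + W
-2022 + G(-64, t(0, -3)) = -2022 + (-6 - 64) = -2022 - 70 = -2092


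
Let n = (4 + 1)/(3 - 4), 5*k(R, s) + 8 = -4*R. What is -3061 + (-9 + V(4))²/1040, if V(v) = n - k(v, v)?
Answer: -19895971/6500 ≈ -3060.9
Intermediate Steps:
k(R, s) = -8/5 - 4*R/5 (k(R, s) = -8/5 + (-4*R)/5 = -8/5 - 4*R/5)
n = -5 (n = 5/(-1) = 5*(-1) = -5)
V(v) = -17/5 + 4*v/5 (V(v) = -5 - (-8/5 - 4*v/5) = -5 + (8/5 + 4*v/5) = -17/5 + 4*v/5)
-3061 + (-9 + V(4))²/1040 = -3061 + (-9 + (-17/5 + (⅘)*4))²/1040 = -3061 + (-9 + (-17/5 + 16/5))²*(1/1040) = -3061 + (-9 - ⅕)²*(1/1040) = -3061 + (-46/5)²*(1/1040) = -3061 + (2116/25)*(1/1040) = -3061 + 529/6500 = -19895971/6500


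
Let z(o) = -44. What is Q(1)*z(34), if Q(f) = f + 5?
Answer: -264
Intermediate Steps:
Q(f) = 5 + f
Q(1)*z(34) = (5 + 1)*(-44) = 6*(-44) = -264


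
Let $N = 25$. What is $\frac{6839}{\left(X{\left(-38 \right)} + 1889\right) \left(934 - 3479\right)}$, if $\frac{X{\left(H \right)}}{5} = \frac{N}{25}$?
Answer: $- \frac{6839}{4820230} \approx -0.0014188$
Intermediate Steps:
$X{\left(H \right)} = 5$ ($X{\left(H \right)} = 5 \cdot \frac{25}{25} = 5 \cdot 25 \cdot \frac{1}{25} = 5 \cdot 1 = 5$)
$\frac{6839}{\left(X{\left(-38 \right)} + 1889\right) \left(934 - 3479\right)} = \frac{6839}{\left(5 + 1889\right) \left(934 - 3479\right)} = \frac{6839}{1894 \left(-2545\right)} = \frac{6839}{-4820230} = 6839 \left(- \frac{1}{4820230}\right) = - \frac{6839}{4820230}$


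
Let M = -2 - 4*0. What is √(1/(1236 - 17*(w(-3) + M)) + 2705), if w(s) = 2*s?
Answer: √25978827/98 ≈ 52.010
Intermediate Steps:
M = -2 (M = -2 + 0 = -2)
√(1/(1236 - 17*(w(-3) + M)) + 2705) = √(1/(1236 - 17*(2*(-3) - 2)) + 2705) = √(1/(1236 - 17*(-6 - 2)) + 2705) = √(1/(1236 - 17*(-8)) + 2705) = √(1/(1236 + 136) + 2705) = √(1/1372 + 2705) = √(3711261/1372) = √25978827/98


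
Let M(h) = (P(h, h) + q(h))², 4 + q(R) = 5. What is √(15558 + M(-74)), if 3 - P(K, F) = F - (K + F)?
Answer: √20458 ≈ 143.03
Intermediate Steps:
q(R) = 1 (q(R) = -4 + 5 = 1)
P(K, F) = 3 + K (P(K, F) = 3 - (F - (K + F)) = 3 - (F - (F + K)) = 3 - (F + (-F - K)) = 3 - (-1)*K = 3 + K)
M(h) = (4 + h)² (M(h) = ((3 + h) + 1)² = (4 + h)²)
√(15558 + M(-74)) = √(15558 + (4 - 74)²) = √(15558 + (-70)²) = √(15558 + 4900) = √20458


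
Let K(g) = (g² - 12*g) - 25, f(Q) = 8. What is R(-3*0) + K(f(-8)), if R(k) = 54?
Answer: -3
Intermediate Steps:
K(g) = -25 + g² - 12*g
R(-3*0) + K(f(-8)) = 54 + (-25 + 8² - 12*8) = 54 + (-25 + 64 - 96) = 54 - 57 = -3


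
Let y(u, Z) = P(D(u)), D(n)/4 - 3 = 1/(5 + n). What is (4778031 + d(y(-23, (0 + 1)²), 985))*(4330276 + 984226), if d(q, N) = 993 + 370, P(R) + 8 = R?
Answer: 25400098971788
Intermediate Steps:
D(n) = 12 + 4/(5 + n)
P(R) = -8 + R
y(u, Z) = -8 + 4*(16 + 3*u)/(5 + u)
d(q, N) = 1363
(4778031 + d(y(-23, (0 + 1)²), 985))*(4330276 + 984226) = (4778031 + 1363)*(4330276 + 984226) = 4779394*5314502 = 25400098971788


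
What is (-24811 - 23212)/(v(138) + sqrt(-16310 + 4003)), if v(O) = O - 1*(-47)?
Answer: -8884255/46532 + 48023*I*sqrt(12307)/46532 ≈ -190.93 + 114.49*I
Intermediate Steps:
v(O) = 47 + O (v(O) = O + 47 = 47 + O)
(-24811 - 23212)/(v(138) + sqrt(-16310 + 4003)) = (-24811 - 23212)/((47 + 138) + sqrt(-16310 + 4003)) = -48023/(185 + sqrt(-12307)) = -48023/(185 + I*sqrt(12307))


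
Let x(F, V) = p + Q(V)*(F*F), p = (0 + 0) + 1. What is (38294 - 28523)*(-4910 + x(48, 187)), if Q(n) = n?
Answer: 4161849969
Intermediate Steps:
p = 1 (p = 0 + 1 = 1)
x(F, V) = 1 + V*F**2 (x(F, V) = 1 + V*(F*F) = 1 + V*F**2)
(38294 - 28523)*(-4910 + x(48, 187)) = (38294 - 28523)*(-4910 + (1 + 187*48**2)) = 9771*(-4910 + (1 + 187*2304)) = 9771*(-4910 + (1 + 430848)) = 9771*(-4910 + 430849) = 9771*425939 = 4161849969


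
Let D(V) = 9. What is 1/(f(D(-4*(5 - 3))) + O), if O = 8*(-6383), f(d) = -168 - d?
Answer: -1/51241 ≈ -1.9516e-5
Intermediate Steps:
O = -51064
1/(f(D(-4*(5 - 3))) + O) = 1/((-168 - 1*9) - 51064) = 1/((-168 - 9) - 51064) = 1/(-177 - 51064) = 1/(-51241) = -1/51241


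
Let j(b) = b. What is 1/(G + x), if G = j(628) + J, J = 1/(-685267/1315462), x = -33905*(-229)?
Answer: 685267/5321009910629 ≈ 1.2879e-7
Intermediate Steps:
x = 7764245
J = -1315462/685267 (J = 1/(-685267*1/1315462) = 1/(-685267/1315462) = -1315462/685267 ≈ -1.9196)
G = 429032214/685267 (G = 628 - 1315462/685267 = 429032214/685267 ≈ 626.08)
1/(G + x) = 1/(429032214/685267 + 7764245) = 1/(5321009910629/685267) = 685267/5321009910629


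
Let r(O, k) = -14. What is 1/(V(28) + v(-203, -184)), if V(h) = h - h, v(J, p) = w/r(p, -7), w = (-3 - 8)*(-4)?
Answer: -7/22 ≈ -0.31818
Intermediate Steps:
w = 44 (w = -11*(-4) = 44)
v(J, p) = -22/7 (v(J, p) = 44/(-14) = 44*(-1/14) = -22/7)
V(h) = 0
1/(V(28) + v(-203, -184)) = 1/(0 - 22/7) = 1/(-22/7) = -7/22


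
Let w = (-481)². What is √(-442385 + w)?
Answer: 44*I*√109 ≈ 459.37*I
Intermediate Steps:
w = 231361
√(-442385 + w) = √(-442385 + 231361) = √(-211024) = 44*I*√109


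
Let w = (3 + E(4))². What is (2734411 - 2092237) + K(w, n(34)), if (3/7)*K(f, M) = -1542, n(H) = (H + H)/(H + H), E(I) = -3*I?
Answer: 638576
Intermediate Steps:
n(H) = 1 (n(H) = (2*H)/((2*H)) = (2*H)*(1/(2*H)) = 1)
w = 81 (w = (3 - 3*4)² = (3 - 12)² = (-9)² = 81)
K(f, M) = -3598 (K(f, M) = (7/3)*(-1542) = -3598)
(2734411 - 2092237) + K(w, n(34)) = (2734411 - 2092237) - 3598 = 642174 - 3598 = 638576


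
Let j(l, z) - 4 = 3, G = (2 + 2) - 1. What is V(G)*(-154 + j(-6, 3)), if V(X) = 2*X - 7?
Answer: 147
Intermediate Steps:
G = 3 (G = 4 - 1 = 3)
j(l, z) = 7 (j(l, z) = 4 + 3 = 7)
V(X) = -7 + 2*X
V(G)*(-154 + j(-6, 3)) = (-7 + 2*3)*(-154 + 7) = (-7 + 6)*(-147) = -1*(-147) = 147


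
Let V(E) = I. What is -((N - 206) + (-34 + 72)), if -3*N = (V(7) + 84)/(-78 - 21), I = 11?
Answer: 49801/297 ≈ 167.68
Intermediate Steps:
V(E) = 11
N = 95/297 (N = -(11 + 84)/(3*(-78 - 21)) = -95/(3*(-99)) = -95*(-1)/(3*99) = -⅓*(-95/99) = 95/297 ≈ 0.31987)
-((N - 206) + (-34 + 72)) = -((95/297 - 206) + (-34 + 72)) = -(-61087/297 + 38) = -1*(-49801/297) = 49801/297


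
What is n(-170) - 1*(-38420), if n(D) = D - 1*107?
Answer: 38143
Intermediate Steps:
n(D) = -107 + D (n(D) = D - 107 = -107 + D)
n(-170) - 1*(-38420) = (-107 - 170) - 1*(-38420) = -277 + 38420 = 38143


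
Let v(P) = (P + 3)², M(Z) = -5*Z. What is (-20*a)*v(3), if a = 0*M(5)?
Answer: 0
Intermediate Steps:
a = 0 (a = 0*(-5*5) = 0*(-25) = 0)
v(P) = (3 + P)²
(-20*a)*v(3) = (-20*0)*(3 + 3)² = 0*6² = 0*36 = 0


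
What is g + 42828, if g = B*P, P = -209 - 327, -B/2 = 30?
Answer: 74988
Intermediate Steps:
B = -60 (B = -2*30 = -60)
P = -536
g = 32160 (g = -60*(-536) = 32160)
g + 42828 = 32160 + 42828 = 74988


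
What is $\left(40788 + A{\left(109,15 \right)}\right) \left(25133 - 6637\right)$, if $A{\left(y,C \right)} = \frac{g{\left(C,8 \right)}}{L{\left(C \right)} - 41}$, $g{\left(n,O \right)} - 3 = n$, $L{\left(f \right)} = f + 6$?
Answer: $\frac{3771991008}{5} \approx 7.544 \cdot 10^{8}$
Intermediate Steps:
$L{\left(f \right)} = 6 + f$
$g{\left(n,O \right)} = 3 + n$
$A{\left(y,C \right)} = \frac{3 + C}{-35 + C}$ ($A{\left(y,C \right)} = \frac{3 + C}{\left(6 + C\right) - 41} = \frac{3 + C}{-35 + C}$)
$\left(40788 + A{\left(109,15 \right)}\right) \left(25133 - 6637\right) = \left(40788 + \frac{3 + 15}{-35 + 15}\right) \left(25133 - 6637\right) = \left(40788 + \frac{1}{-20} \cdot 18\right) 18496 = \left(40788 - \frac{9}{10}\right) 18496 = \frac{407871}{10} \cdot 18496 = \frac{3771991008}{5}$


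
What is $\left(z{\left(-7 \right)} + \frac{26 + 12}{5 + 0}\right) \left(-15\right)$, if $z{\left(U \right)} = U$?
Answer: $-9$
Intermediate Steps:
$\left(z{\left(-7 \right)} + \frac{26 + 12}{5 + 0}\right) \left(-15\right) = \left(-7 + \frac{26 + 12}{5 + 0}\right) \left(-15\right) = \left(-7 + \frac{38}{5}\right) \left(-15\right) = \frac{3}{5} \left(-15\right) = -9$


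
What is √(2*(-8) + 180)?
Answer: 2*√41 ≈ 12.806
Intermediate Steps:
√(2*(-8) + 180) = √(-16 + 180) = √164 = 2*√41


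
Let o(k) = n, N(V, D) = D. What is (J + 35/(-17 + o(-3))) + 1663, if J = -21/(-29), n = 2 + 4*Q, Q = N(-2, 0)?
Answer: 144541/87 ≈ 1661.4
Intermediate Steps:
Q = 0
n = 2 (n = 2 + 4*0 = 2 + 0 = 2)
o(k) = 2
J = 21/29 (J = -21*(-1/29) = 21/29 ≈ 0.72414)
(J + 35/(-17 + o(-3))) + 1663 = (21/29 + 35/(-17 + 2)) + 1663 = (21/29 + 35/(-15)) + 1663 = (21/29 + 35*(-1/15)) + 1663 = (21/29 - 7/3) + 1663 = -140/87 + 1663 = 144541/87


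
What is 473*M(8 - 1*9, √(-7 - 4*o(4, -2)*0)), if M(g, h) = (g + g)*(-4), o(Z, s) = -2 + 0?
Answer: 3784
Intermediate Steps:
o(Z, s) = -2
M(g, h) = -8*g (M(g, h) = (2*g)*(-4) = -8*g)
473*M(8 - 1*9, √(-7 - 4*o(4, -2)*0)) = 473*(-8*(8 - 1*9)) = 473*(-8*(8 - 9)) = 473*(-8*(-1)) = 473*8 = 3784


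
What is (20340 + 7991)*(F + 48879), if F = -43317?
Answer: 157577022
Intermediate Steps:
(20340 + 7991)*(F + 48879) = (20340 + 7991)*(-43317 + 48879) = 28331*5562 = 157577022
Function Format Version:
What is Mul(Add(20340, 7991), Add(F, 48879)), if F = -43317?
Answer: 157577022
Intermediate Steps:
Mul(Add(20340, 7991), Add(F, 48879)) = Mul(Add(20340, 7991), Add(-43317, 48879)) = Mul(28331, 5562) = 157577022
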